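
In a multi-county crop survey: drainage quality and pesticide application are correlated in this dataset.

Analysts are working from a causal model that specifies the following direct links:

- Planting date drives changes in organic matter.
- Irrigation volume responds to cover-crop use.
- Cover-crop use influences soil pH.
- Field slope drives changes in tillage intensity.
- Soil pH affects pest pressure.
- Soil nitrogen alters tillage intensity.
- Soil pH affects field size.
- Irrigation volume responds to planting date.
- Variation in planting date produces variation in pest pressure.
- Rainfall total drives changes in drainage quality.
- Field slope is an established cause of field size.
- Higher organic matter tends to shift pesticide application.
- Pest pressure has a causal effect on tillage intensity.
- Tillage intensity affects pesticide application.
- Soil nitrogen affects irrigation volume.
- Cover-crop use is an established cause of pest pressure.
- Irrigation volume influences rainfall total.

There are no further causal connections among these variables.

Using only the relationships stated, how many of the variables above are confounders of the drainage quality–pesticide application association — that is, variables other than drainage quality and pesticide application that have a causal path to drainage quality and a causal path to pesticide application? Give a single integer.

3

The common causes are: cover-crop use (to drainage quality via cover-crop use → irrigation volume → rainfall total → drainage quality; to pesticide application via cover-crop use → pest pressure → tillage intensity → pesticide application); planting date (to drainage quality via planting date → irrigation volume → rainfall total → drainage quality; to pesticide application via planting date → organic matter → pesticide application); soil nitrogen (to drainage quality via soil nitrogen → irrigation volume → rainfall total → drainage quality; to pesticide application via soil nitrogen → tillage intensity → pesticide application).
Every other variable lacks a causal path to at least one of drainage quality and pesticide application.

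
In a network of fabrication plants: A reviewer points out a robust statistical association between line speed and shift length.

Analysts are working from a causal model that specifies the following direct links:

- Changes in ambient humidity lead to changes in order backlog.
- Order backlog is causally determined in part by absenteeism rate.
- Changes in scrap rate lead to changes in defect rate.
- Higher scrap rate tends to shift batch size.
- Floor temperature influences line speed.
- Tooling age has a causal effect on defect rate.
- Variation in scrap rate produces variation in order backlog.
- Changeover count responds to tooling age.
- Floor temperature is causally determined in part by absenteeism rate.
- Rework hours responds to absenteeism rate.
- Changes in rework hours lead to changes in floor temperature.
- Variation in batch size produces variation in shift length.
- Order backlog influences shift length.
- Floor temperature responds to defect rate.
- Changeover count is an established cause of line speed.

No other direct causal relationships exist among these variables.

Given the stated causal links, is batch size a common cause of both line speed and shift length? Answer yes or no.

no

Batch size has no stated causal path to line speed. A confounder must cause both variables, so batch size does not qualify.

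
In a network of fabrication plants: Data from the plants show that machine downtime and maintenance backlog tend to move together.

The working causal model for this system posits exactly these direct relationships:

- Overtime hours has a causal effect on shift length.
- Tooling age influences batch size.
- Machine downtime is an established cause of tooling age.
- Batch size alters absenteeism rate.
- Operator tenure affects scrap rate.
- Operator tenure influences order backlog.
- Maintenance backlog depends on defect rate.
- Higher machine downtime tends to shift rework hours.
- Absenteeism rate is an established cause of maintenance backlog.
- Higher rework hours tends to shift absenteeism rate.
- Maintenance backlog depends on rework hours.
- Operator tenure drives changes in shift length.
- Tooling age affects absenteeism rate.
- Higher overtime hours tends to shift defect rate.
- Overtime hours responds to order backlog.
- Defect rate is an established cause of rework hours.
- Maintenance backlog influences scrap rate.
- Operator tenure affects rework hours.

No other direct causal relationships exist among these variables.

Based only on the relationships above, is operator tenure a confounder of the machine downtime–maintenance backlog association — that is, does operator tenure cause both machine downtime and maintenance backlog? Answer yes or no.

Operator tenure has no stated causal path to machine downtime. A confounder must cause both variables, so operator tenure does not qualify.

no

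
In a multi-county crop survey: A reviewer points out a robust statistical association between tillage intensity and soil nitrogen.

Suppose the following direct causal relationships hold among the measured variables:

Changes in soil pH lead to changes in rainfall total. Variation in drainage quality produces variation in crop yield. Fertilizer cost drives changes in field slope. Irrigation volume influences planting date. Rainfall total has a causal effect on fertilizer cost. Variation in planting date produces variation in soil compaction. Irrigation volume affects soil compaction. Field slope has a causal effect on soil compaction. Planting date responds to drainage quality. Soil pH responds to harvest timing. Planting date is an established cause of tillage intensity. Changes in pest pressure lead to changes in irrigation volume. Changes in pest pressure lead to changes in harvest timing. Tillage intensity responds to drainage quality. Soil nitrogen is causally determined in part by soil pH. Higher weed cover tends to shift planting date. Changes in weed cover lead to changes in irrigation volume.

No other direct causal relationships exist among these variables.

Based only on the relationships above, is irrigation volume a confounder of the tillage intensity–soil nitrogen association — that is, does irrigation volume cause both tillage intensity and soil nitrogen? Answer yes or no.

Irrigation volume has no stated causal path to soil nitrogen. A confounder must cause both variables, so irrigation volume does not qualify.

no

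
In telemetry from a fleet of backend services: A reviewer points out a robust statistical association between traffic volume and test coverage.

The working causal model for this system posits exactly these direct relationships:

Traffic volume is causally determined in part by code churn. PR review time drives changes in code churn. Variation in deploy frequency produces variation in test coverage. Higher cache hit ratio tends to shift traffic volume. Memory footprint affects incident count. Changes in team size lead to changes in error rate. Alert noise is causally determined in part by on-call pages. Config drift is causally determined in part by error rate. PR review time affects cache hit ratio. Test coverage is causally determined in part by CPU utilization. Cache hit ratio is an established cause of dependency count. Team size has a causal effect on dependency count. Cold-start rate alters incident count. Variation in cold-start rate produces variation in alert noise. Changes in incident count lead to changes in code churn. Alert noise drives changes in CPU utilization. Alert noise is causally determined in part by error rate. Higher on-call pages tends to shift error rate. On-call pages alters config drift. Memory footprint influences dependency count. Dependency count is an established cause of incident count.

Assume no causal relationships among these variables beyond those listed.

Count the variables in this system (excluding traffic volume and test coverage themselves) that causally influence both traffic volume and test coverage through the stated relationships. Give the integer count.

2

The common causes are: cold-start rate (to traffic volume via cold-start rate → incident count → code churn → traffic volume; to test coverage via cold-start rate → alert noise → CPU utilization → test coverage); team size (to traffic volume via team size → dependency count → incident count → code churn → traffic volume; to test coverage via team size → error rate → alert noise → CPU utilization → test coverage).
Every other variable lacks a causal path to at least one of traffic volume and test coverage.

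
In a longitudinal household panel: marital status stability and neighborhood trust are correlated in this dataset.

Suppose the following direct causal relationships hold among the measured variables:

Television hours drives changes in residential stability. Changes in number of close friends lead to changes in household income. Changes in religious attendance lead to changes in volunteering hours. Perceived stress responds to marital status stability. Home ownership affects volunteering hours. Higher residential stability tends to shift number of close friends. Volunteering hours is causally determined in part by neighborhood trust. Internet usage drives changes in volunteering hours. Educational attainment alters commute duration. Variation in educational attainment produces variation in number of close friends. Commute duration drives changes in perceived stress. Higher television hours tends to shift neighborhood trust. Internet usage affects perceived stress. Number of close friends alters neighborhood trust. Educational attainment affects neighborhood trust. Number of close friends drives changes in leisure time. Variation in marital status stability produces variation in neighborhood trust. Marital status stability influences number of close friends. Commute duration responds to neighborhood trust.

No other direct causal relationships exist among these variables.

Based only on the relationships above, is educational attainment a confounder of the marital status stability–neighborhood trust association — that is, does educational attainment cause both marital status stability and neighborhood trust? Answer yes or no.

Educational attainment has no stated causal path to marital status stability. A confounder must cause both variables, so educational attainment does not qualify.

no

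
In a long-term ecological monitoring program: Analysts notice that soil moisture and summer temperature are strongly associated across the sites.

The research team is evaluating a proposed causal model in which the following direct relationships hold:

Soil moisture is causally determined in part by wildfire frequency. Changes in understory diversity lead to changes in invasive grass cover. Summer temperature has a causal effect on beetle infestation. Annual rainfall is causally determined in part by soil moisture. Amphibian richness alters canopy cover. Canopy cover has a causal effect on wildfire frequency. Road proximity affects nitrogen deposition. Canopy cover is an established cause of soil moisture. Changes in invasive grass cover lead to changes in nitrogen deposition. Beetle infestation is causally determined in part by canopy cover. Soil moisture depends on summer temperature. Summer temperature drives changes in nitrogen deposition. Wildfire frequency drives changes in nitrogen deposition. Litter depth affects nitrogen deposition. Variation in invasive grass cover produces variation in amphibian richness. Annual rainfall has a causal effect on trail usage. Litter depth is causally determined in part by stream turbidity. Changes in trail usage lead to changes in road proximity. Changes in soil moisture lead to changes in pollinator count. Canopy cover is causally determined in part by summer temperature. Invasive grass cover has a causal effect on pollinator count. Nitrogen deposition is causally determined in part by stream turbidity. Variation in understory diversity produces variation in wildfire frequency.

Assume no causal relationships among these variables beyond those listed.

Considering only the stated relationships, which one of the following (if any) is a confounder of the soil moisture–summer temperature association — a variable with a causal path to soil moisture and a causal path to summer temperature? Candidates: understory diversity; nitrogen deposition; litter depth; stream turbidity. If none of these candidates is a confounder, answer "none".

None of the listed candidates has causal paths to both soil moisture and summer temperature in the stated relationships, so none is a common cause.

none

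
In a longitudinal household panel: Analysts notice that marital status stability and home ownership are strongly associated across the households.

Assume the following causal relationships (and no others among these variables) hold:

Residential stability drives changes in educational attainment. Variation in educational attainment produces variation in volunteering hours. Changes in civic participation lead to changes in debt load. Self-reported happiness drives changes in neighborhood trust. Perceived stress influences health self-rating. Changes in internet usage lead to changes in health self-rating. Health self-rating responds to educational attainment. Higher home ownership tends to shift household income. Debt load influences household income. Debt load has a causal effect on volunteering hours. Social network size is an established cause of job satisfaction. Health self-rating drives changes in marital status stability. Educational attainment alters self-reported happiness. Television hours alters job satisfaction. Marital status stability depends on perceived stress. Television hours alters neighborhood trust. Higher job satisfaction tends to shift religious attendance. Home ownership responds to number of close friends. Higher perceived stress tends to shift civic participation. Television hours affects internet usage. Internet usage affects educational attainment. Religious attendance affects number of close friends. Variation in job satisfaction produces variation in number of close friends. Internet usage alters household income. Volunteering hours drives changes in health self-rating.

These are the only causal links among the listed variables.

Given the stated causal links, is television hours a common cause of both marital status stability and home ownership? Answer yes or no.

yes

Television hours has a causal path to marital status stability (television hours → internet usage → health self-rating → marital status stability) and to home ownership (television hours → job satisfaction → number of close friends → home ownership), so it is a common cause of both — a confounder.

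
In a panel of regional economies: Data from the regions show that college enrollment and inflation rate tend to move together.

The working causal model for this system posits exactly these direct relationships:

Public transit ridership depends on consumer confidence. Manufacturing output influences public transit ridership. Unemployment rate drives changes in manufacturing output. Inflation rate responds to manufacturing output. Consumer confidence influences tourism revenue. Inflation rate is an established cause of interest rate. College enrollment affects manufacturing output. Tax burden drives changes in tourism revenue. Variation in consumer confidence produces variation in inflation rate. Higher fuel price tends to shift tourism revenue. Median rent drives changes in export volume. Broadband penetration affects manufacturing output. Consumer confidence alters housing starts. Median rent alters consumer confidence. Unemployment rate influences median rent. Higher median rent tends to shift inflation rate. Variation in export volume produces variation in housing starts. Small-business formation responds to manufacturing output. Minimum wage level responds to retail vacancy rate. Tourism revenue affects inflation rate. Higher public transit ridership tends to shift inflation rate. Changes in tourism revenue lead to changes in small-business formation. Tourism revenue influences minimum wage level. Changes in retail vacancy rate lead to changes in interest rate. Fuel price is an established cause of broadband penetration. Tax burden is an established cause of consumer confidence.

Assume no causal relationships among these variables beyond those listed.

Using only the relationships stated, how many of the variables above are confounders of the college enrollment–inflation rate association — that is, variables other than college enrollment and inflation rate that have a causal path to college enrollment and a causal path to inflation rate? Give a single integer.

No listed variable has a causal path to both college enrollment and inflation rate, so there are no common causes.

0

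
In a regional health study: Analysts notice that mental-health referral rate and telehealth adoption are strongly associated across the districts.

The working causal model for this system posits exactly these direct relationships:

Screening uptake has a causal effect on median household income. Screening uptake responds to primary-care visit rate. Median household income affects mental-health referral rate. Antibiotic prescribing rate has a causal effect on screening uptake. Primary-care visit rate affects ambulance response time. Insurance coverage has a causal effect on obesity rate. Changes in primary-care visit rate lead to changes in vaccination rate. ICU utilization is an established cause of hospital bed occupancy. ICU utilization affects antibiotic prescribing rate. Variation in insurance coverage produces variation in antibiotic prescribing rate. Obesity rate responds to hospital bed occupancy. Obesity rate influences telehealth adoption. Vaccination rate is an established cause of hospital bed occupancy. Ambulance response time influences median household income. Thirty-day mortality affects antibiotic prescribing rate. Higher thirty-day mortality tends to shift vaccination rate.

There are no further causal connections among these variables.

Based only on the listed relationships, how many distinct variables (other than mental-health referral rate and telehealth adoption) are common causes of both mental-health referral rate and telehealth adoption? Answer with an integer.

4

The common causes are: ICU utilization (to mental-health referral rate via ICU utilization → antibiotic prescribing rate → screening uptake → median household income → mental-health referral rate; to telehealth adoption via ICU utilization → hospital bed occupancy → obesity rate → telehealth adoption); insurance coverage (to mental-health referral rate via insurance coverage → antibiotic prescribing rate → screening uptake → median household income → mental-health referral rate; to telehealth adoption via insurance coverage → obesity rate → telehealth adoption); primary-care visit rate (to mental-health referral rate via primary-care visit rate → screening uptake → median household income → mental-health referral rate; to telehealth adoption via primary-care visit rate → vaccination rate → hospital bed occupancy → obesity rate → telehealth adoption); thirty-day mortality (to mental-health referral rate via thirty-day mortality → antibiotic prescribing rate → screening uptake → median household income → mental-health referral rate; to telehealth adoption via thirty-day mortality → vaccination rate → hospital bed occupancy → obesity rate → telehealth adoption).
Every other variable lacks a causal path to at least one of mental-health referral rate and telehealth adoption.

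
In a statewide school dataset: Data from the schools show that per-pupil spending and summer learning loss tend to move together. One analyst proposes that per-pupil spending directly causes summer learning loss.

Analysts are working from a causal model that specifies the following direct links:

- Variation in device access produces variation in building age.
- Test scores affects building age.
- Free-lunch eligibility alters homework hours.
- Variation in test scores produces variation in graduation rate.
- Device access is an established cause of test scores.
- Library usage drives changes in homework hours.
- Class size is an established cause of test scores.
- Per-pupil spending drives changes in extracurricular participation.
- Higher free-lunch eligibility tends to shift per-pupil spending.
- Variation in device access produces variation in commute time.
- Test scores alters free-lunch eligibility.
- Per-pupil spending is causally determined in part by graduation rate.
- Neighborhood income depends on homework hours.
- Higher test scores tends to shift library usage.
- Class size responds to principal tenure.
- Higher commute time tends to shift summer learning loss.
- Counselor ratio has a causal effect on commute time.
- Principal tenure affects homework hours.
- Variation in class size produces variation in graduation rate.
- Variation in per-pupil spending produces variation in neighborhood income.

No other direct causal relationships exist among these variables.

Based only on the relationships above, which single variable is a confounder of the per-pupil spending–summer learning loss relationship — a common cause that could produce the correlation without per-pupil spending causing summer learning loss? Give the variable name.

device access

Device access has a causal path to per-pupil spending (device access → test scores → free-lunch eligibility → per-pupil spending) and a separate causal path to summer learning loss (device access → commute time → summer learning loss), so it is a common cause of both.
No stated relationship gives per-pupil spending a causal route to summer learning loss, so the correlation is explained by the shared upstream cause rather than a direct effect.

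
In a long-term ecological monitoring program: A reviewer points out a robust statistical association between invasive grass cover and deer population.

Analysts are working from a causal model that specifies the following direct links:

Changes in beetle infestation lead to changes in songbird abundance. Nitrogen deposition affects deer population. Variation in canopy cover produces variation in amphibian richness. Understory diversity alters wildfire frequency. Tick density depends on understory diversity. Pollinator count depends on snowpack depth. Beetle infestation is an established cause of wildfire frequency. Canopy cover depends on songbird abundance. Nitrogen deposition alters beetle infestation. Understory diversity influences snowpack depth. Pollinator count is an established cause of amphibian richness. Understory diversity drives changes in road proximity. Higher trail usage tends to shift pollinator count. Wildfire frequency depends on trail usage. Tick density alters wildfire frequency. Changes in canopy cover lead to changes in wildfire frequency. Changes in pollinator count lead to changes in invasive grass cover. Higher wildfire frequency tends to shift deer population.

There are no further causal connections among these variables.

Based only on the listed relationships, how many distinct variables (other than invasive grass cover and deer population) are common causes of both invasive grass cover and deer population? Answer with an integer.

2

The common causes are: trail usage (to invasive grass cover via trail usage → pollinator count → invasive grass cover; to deer population via trail usage → wildfire frequency → deer population); understory diversity (to invasive grass cover via understory diversity → snowpack depth → pollinator count → invasive grass cover; to deer population via understory diversity → wildfire frequency → deer population).
Every other variable lacks a causal path to at least one of invasive grass cover and deer population.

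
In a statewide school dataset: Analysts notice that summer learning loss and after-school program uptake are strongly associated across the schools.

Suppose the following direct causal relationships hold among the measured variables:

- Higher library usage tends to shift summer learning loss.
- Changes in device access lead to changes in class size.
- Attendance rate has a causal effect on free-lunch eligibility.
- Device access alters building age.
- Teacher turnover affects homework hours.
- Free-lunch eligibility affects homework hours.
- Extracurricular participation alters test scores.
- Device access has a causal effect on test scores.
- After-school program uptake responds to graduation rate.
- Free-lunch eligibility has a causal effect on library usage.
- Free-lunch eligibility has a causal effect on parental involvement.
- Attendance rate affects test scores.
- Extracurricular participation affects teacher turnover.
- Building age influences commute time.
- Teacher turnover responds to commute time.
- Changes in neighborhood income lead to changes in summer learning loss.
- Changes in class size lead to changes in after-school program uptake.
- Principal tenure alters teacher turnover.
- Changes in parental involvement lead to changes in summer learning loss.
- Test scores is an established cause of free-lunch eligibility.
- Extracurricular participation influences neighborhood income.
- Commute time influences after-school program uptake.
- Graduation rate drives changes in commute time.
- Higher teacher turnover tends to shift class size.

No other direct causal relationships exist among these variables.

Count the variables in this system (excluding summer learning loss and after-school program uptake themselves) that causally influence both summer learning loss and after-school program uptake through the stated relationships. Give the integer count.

2

The common causes are: device access (to summer learning loss via device access → test scores → free-lunch eligibility → parental involvement → summer learning loss; to after-school program uptake via device access → class size → after-school program uptake); extracurricular participation (to summer learning loss via extracurricular participation → neighborhood income → summer learning loss; to after-school program uptake via extracurricular participation → teacher turnover → class size → after-school program uptake).
Every other variable lacks a causal path to at least one of summer learning loss and after-school program uptake.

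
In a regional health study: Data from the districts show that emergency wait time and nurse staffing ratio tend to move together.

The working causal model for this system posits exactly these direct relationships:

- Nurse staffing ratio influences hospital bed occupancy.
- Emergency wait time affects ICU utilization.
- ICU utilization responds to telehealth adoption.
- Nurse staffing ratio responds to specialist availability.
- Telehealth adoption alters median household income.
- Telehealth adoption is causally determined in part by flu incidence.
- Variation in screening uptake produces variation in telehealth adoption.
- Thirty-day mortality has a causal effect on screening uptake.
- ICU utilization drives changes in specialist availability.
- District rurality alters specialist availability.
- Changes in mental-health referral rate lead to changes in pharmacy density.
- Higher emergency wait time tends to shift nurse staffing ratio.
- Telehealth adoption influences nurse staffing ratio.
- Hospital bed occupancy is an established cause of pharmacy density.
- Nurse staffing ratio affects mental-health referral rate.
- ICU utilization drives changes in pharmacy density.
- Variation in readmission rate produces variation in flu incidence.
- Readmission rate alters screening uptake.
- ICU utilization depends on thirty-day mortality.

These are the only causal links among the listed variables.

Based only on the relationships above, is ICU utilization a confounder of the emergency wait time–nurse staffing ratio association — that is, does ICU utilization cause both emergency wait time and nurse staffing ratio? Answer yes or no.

ICU utilization has no stated causal path to emergency wait time. A confounder must cause both variables, so ICU utilization does not qualify.

no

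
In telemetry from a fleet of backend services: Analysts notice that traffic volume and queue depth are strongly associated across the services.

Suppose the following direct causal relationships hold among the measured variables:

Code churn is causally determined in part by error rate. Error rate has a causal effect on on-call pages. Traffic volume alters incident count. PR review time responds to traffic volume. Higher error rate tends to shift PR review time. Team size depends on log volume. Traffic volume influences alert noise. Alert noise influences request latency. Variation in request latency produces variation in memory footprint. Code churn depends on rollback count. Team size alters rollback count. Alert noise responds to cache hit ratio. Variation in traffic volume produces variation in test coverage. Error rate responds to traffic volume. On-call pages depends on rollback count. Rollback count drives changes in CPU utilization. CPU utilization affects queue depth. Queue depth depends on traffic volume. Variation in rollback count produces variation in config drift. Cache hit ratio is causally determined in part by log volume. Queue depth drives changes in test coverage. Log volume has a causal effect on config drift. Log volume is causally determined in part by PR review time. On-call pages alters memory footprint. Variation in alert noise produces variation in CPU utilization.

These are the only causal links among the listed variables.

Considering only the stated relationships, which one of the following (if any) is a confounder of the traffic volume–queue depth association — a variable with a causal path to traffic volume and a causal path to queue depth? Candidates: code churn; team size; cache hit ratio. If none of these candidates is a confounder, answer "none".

none

None of the listed candidates has causal paths to both traffic volume and queue depth in the stated relationships, so none is a common cause.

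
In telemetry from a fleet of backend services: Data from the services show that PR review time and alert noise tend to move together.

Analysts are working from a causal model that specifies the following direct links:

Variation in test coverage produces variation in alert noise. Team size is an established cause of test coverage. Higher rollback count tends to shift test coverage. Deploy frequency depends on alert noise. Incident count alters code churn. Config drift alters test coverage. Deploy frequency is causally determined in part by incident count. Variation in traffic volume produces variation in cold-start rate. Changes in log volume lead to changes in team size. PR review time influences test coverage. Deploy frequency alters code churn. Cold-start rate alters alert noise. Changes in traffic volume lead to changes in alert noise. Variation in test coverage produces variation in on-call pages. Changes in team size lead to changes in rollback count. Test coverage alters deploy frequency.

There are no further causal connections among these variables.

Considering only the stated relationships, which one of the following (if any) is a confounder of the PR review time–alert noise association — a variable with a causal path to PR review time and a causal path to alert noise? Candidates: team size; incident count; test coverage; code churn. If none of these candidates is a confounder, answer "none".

none

None of the listed candidates has causal paths to both PR review time and alert noise in the stated relationships, so none is a common cause.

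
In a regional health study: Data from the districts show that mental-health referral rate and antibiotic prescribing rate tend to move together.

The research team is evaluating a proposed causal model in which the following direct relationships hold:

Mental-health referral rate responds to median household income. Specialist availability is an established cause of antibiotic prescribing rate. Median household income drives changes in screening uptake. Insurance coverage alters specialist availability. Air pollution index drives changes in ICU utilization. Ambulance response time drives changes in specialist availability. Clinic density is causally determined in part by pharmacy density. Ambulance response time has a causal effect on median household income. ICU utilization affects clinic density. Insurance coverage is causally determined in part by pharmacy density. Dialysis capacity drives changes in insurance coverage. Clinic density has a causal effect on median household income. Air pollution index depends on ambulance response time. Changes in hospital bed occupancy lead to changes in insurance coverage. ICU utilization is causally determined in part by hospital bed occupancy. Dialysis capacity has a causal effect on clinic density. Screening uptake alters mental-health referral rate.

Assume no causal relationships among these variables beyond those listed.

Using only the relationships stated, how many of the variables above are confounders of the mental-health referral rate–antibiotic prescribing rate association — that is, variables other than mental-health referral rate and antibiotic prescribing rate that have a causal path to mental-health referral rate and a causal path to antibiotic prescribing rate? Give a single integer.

The common causes are: ambulance response time (to mental-health referral rate via ambulance response time → median household income → mental-health referral rate; to antibiotic prescribing rate via ambulance response time → specialist availability → antibiotic prescribing rate); dialysis capacity (to mental-health referral rate via dialysis capacity → clinic density → median household income → mental-health referral rate; to antibiotic prescribing rate via dialysis capacity → insurance coverage → specialist availability → antibiotic prescribing rate); hospital bed occupancy (to mental-health referral rate via hospital bed occupancy → ICU utilization → clinic density → median household income → mental-health referral rate; to antibiotic prescribing rate via hospital bed occupancy → insurance coverage → specialist availability → antibiotic prescribing rate); pharmacy density (to mental-health referral rate via pharmacy density → clinic density → median household income → mental-health referral rate; to antibiotic prescribing rate via pharmacy density → insurance coverage → specialist availability → antibiotic prescribing rate).
Every other variable lacks a causal path to at least one of mental-health referral rate and antibiotic prescribing rate.

4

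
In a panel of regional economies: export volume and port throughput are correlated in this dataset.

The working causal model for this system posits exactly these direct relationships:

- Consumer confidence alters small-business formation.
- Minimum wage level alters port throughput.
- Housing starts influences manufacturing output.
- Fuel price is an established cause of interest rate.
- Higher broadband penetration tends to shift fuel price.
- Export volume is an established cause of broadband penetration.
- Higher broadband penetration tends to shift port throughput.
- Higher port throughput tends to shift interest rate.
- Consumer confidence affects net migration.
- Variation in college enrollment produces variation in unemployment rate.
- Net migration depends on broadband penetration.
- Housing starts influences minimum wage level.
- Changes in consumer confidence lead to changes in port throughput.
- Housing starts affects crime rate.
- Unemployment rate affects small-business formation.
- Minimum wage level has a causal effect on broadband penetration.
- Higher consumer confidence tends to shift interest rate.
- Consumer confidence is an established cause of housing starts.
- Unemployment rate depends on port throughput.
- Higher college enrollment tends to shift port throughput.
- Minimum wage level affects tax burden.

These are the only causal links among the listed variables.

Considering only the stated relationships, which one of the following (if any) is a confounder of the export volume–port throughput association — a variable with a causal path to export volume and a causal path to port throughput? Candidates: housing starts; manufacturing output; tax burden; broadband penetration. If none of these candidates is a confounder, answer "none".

None of the listed candidates has causal paths to both export volume and port throughput in the stated relationships, so none is a common cause.

none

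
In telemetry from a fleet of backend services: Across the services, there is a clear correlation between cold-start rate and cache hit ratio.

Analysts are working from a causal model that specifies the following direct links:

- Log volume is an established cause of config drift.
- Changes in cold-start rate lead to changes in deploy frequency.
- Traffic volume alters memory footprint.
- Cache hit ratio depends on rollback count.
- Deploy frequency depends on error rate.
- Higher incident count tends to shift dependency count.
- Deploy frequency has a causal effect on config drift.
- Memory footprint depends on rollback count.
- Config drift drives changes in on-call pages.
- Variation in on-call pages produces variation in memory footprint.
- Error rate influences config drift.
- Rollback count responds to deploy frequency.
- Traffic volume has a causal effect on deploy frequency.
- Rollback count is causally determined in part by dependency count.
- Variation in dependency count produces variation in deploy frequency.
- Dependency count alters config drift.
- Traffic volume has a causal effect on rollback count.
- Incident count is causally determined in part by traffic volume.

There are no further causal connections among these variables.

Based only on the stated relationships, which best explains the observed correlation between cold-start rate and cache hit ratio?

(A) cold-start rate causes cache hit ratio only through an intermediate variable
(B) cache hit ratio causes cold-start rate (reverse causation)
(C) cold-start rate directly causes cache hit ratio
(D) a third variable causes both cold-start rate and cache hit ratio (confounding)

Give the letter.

Cold-start rate reaches cache hit ratio through cold-start rate → deploy frequency → rollback count → cache hit ratio — an indirect causal chain with no direct cold-start rate → cache hit ratio link. No variable causes both cold-start rate and cache hit ratio, so confounding is ruled out; the effect is mediated.

A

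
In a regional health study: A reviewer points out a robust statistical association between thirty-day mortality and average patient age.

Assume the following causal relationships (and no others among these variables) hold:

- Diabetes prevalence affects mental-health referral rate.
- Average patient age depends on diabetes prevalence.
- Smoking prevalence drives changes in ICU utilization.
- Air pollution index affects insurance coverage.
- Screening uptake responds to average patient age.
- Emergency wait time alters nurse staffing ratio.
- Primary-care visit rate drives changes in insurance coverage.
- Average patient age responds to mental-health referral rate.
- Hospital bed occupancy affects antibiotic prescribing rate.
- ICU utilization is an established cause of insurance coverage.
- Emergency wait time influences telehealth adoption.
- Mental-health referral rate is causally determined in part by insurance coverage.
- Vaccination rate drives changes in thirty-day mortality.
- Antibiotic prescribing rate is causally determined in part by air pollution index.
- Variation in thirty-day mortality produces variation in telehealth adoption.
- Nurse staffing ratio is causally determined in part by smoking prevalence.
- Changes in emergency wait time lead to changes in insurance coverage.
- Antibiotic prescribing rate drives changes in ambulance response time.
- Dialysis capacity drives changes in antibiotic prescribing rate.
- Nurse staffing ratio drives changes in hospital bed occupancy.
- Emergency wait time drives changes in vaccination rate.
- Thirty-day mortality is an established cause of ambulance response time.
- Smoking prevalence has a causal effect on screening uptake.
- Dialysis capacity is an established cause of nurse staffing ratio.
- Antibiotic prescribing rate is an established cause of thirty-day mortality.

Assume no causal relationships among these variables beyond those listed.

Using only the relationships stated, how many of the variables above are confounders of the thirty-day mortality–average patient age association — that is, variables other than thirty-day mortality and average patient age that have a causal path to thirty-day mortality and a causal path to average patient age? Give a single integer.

3

The common causes are: air pollution index (to thirty-day mortality via air pollution index → antibiotic prescribing rate → thirty-day mortality; to average patient age via air pollution index → insurance coverage → mental-health referral rate → average patient age); emergency wait time (to thirty-day mortality via emergency wait time → vaccination rate → thirty-day mortality; to average patient age via emergency wait time → insurance coverage → mental-health referral rate → average patient age); smoking prevalence (to thirty-day mortality via smoking prevalence → nurse staffing ratio → hospital bed occupancy → antibiotic prescribing rate → thirty-day mortality; to average patient age via smoking prevalence → ICU utilization → insurance coverage → mental-health referral rate → average patient age).
Every other variable lacks a causal path to at least one of thirty-day mortality and average patient age.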